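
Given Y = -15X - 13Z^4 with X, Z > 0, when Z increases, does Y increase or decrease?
Y decreases

Taking the partial derivative:
∂Y/∂Z = -52Z^3

∂Y/∂Z = -52Z^3 < 0 (assuming positive values)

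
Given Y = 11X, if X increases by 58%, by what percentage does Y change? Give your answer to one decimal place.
58.0%

For Y = 11X:
If X → X(1 + 0.58)
Then Y → Y · (1 + 0.58)^1
     = Y · 1.5800

Percentage change = ((1 + 0.58)^1 − 1) × 100% = 58.0%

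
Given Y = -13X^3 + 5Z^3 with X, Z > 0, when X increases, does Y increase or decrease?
Y decreases

Taking the partial derivative:
∂Y/∂X = -39X^2

∂Y/∂X = -39X^2 < 0 (assuming positive values)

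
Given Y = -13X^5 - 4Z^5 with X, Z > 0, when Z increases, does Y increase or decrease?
Y decreases

Taking the partial derivative:
∂Y/∂Z = -20Z^4

∂Y/∂Z = -20Z^4 < 0 (assuming positive values)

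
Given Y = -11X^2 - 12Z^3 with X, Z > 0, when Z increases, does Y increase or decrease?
Y decreases

Taking the partial derivative:
∂Y/∂Z = -36Z^2

∂Y/∂Z = -36Z^2 < 0 (assuming positive values)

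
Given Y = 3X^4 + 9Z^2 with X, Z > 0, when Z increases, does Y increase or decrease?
Y increases

Taking the partial derivative:
∂Y/∂Z = 18Z

∂Y/∂Z = 18Z > 0 (assuming positive values)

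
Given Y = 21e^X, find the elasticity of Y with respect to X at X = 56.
Elasticity = 56

Elasticity = (dY/dX) · (X/Y)

dY/dX = 21·e^X
At X = 56: dY/dX = 21·e^56, Y = 21·e^56

Elasticity = (21·e^56) · (56 / (21·e^56)) = 56

Interpretation: for a small percentage change in X, the percentage change in Y is approximately 56.00 times as large.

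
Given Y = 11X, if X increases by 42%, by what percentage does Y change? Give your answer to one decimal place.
42.0%

For Y = 11X:
If X → X(1 + 0.42)
Then Y → Y · (1 + 0.42)^1
     = Y · 1.4200

Percentage change = ((1 + 0.42)^1 − 1) × 100% = 42.0%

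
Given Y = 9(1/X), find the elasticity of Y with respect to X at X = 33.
Elasticity = -1

Elasticity = (dY/dX) · (X/Y)

dY/dX = -9/X²
At X = 33: dY/dX = -1/121, Y = 3/11

Elasticity = (-1/121) · (33 / (3/11)) = -1

Interpretation: for a small percentage change in X, the percentage change in Y is approximately -1.00 times as large.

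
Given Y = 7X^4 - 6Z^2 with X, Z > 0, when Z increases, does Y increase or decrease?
Y decreases

Taking the partial derivative:
∂Y/∂Z = -12Z

∂Y/∂Z = -12Z < 0 (assuming positive values)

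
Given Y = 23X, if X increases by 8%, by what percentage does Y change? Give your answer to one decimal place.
8.0%

For Y = 23X:
If X → X(1 + 0.08)
Then Y → Y · (1 + 0.08)^1
     = Y · 1.0800

Percentage change = ((1 + 0.08)^1 − 1) × 100% = 8.0%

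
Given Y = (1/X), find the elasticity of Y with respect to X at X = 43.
Elasticity = -1

Elasticity = (dY/dX) · (X/Y)

dY/dX = -1/X²
At X = 43: dY/dX = -1/1849, Y = 1/43

Elasticity = (-1/1849) · (43 / (1/43)) = -1

Interpretation: for a small percentage change in X, the percentage change in Y is approximately -1.00 times as large.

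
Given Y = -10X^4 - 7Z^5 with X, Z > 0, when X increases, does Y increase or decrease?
Y decreases

Taking the partial derivative:
∂Y/∂X = -40X^3

∂Y/∂X = -40X^3 < 0 (assuming positive values)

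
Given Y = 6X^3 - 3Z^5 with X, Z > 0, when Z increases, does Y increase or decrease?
Y decreases

Taking the partial derivative:
∂Y/∂Z = -15Z^4

∂Y/∂Z = -15Z^4 < 0 (assuming positive values)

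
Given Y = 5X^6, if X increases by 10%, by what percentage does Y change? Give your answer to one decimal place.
77.2%

For Y = 5X^6:
If X → X(1 + 0.1)
Then Y → Y · (1 + 0.1)^6
     ≈ Y · 1.7716

Percentage change = ((1 + 0.1)^6 − 1) × 100% ≈ 77.2%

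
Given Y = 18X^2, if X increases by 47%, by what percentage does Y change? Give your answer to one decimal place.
116.1%

For Y = 18X^2:
If X → X(1 + 0.47)
Then Y → Y · (1 + 0.47)^2
     = Y · 2.1609

Percentage change = ((1 + 0.47)^2 − 1) × 100% ≈ 116.1%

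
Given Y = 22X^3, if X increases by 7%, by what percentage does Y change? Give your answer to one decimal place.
22.5%

For Y = 22X^3:
If X → X(1 + 0.07)
Then Y → Y · (1 + 0.07)^3
     ≈ Y · 1.2250

Percentage change = ((1 + 0.07)^3 − 1) × 100% ≈ 22.5%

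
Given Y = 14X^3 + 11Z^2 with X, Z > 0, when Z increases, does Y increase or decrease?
Y increases

Taking the partial derivative:
∂Y/∂Z = 22Z

∂Y/∂Z = 22Z > 0 (assuming positive values)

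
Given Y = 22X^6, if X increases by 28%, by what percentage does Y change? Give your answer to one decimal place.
339.8%

For Y = 22X^6:
If X → X(1 + 0.28)
Then Y → Y · (1 + 0.28)^6
     ≈ Y · 4.3980

Percentage change = ((1 + 0.28)^6 − 1) × 100% ≈ 339.8%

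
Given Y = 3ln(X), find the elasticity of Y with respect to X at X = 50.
Elasticity = 1/ln(50) ≈ 0.2556

Elasticity = (dY/dX) · (X/Y)

dY/dX = 3/X
At X = 50: dY/dX = 3/50, Y = 3·ln(50)

Elasticity = (3/50) · (50 / (3·ln(50))) = 1/ln(50) ≈ 0.2556

Interpretation: for a small percentage change in X, the percentage change in Y is approximately 0.26 times as large.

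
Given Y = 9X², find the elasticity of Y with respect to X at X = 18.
Elasticity = 2

Elasticity = (dY/dX) · (X/Y)

dY/dX = 18·X
At X = 18: dY/dX = 324, Y = 2916

Elasticity = 324 · (18 / 2916) = 2

Interpretation: for a small percentage change in X, the percentage change in Y is approximately 2.00 times as large.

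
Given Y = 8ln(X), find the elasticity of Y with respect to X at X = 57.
Elasticity = 1/ln(57) ≈ 0.2473

Elasticity = (dY/dX) · (X/Y)

dY/dX = 8/X
At X = 57: dY/dX = 8/57, Y = 8·ln(57)

Elasticity = (8/57) · (57 / (8·ln(57))) = 1/ln(57) ≈ 0.2473

Interpretation: for a small percentage change in X, the percentage change in Y is approximately 0.25 times as large.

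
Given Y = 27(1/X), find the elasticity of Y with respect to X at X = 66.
Elasticity = -1

Elasticity = (dY/dX) · (X/Y)

dY/dX = -27/X²
At X = 66: dY/dX = -3/484, Y = 9/22

Elasticity = (-3/484) · (66 / (9/22)) = -1

Interpretation: for a small percentage change in X, the percentage change in Y is approximately -1.00 times as large.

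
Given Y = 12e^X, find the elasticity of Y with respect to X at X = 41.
Elasticity = 41

Elasticity = (dY/dX) · (X/Y)

dY/dX = 12·e^X
At X = 41: dY/dX = 12·e^41, Y = 12·e^41

Elasticity = (12·e^41) · (41 / (12·e^41)) = 41

Interpretation: for a small percentage change in X, the percentage change in Y is approximately 41.00 times as large.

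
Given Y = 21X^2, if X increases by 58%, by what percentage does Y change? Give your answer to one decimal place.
149.6%

For Y = 21X^2:
If X → X(1 + 0.58)
Then Y → Y · (1 + 0.58)^2
     = Y · 2.4964

Percentage change = ((1 + 0.58)^2 − 1) × 100% ≈ 149.6%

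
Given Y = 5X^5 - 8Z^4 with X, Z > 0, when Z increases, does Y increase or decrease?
Y decreases

Taking the partial derivative:
∂Y/∂Z = -32Z^3

∂Y/∂Z = -32Z^3 < 0 (assuming positive values)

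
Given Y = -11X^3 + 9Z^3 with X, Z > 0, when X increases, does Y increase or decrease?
Y decreases

Taking the partial derivative:
∂Y/∂X = -33X^2

∂Y/∂X = -33X^2 < 0 (assuming positive values)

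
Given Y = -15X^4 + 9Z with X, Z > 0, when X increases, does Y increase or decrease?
Y decreases

Taking the partial derivative:
∂Y/∂X = -60X^3

∂Y/∂X = -60X^3 < 0 (assuming positive values)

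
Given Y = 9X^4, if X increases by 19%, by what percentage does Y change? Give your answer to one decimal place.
100.5%

For Y = 9X^4:
If X → X(1 + 0.19)
Then Y → Y · (1 + 0.19)^4
     ≈ Y · 2.0053

Percentage change = ((1 + 0.19)^4 − 1) × 100% ≈ 100.5%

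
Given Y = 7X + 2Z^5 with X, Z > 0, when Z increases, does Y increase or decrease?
Y increases

Taking the partial derivative:
∂Y/∂Z = 10Z^4

∂Y/∂Z = 10Z^4 > 0 (assuming positive values)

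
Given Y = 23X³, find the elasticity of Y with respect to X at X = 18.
Elasticity = 3

Elasticity = (dY/dX) · (X/Y)

dY/dX = 69·X²
At X = 18: dY/dX = 22356, Y = 134136

Elasticity = 22356 · (18 / 134136) = 3

Interpretation: for a small percentage change in X, the percentage change in Y is approximately 3.00 times as large.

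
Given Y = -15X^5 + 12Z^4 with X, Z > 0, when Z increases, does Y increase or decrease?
Y increases

Taking the partial derivative:
∂Y/∂Z = 48Z^3

∂Y/∂Z = 48Z^3 > 0 (assuming positive values)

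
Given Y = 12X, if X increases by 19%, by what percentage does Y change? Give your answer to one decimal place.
19.0%

For Y = 12X:
If X → X(1 + 0.19)
Then Y → Y · (1 + 0.19)^1
     = Y · 1.1900

Percentage change = ((1 + 0.19)^1 − 1) × 100% = 19.0%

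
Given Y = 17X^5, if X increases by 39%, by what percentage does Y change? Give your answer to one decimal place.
418.9%

For Y = 17X^5:
If X → X(1 + 0.39)
Then Y → Y · (1 + 0.39)^5
     ≈ Y · 5.1889

Percentage change = ((1 + 0.39)^5 − 1) × 100% ≈ 418.9%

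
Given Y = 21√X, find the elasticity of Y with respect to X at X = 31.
Elasticity = 1/2

Elasticity = (dY/dX) · (X/Y)

dY/dX = 21/(2·√X)
At X = 31: dY/dX = 21·√31/62, Y = 21·√31

Elasticity = (21·√31/62) · (31 / (21·√31)) = 1/2

Interpretation: for a small percentage change in X, the percentage change in Y is approximately 0.50 times as large.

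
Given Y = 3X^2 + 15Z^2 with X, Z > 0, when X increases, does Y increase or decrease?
Y increases

Taking the partial derivative:
∂Y/∂X = 6X

∂Y/∂X = 6X > 0 (assuming positive values)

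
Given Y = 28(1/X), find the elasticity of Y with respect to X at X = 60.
Elasticity = -1

Elasticity = (dY/dX) · (X/Y)

dY/dX = -28/X²
At X = 60: dY/dX = -7/900, Y = 7/15

Elasticity = (-7/900) · (60 / (7/15)) = -1

Interpretation: for a small percentage change in X, the percentage change in Y is approximately -1.00 times as large.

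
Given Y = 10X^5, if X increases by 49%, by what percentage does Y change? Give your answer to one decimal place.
634.4%

For Y = 10X^5:
If X → X(1 + 0.49)
Then Y → Y · (1 + 0.49)^5
     ≈ Y · 7.3440

Percentage change = ((1 + 0.49)^5 − 1) × 100% ≈ 634.4%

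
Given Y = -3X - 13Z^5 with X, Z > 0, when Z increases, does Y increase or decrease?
Y decreases

Taking the partial derivative:
∂Y/∂Z = -65Z^4

∂Y/∂Z = -65Z^4 < 0 (assuming positive values)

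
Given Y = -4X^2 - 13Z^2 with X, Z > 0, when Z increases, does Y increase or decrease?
Y decreases

Taking the partial derivative:
∂Y/∂Z = -26Z

∂Y/∂Z = -26Z < 0 (assuming positive values)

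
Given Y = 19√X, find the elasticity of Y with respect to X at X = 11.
Elasticity = 1/2

Elasticity = (dY/dX) · (X/Y)

dY/dX = 19/(2·√X)
At X = 11: dY/dX = 19·√11/22, Y = 19·√11

Elasticity = (19·√11/22) · (11 / (19·√11)) = 1/2

Interpretation: for a small percentage change in X, the percentage change in Y is approximately 0.50 times as large.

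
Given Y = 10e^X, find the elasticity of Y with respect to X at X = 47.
Elasticity = 47

Elasticity = (dY/dX) · (X/Y)

dY/dX = 10·e^X
At X = 47: dY/dX = 10·e^47, Y = 10·e^47

Elasticity = (10·e^47) · (47 / (10·e^47)) = 47

Interpretation: for a small percentage change in X, the percentage change in Y is approximately 47.00 times as large.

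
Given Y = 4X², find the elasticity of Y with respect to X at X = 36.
Elasticity = 2

Elasticity = (dY/dX) · (X/Y)

dY/dX = 8·X
At X = 36: dY/dX = 288, Y = 5184

Elasticity = 288 · (36 / 5184) = 2

Interpretation: for a small percentage change in X, the percentage change in Y is approximately 2.00 times as large.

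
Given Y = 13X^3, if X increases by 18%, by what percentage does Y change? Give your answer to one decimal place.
64.3%

For Y = 13X^3:
If X → X(1 + 0.18)
Then Y → Y · (1 + 0.18)^3
     ≈ Y · 1.6430

Percentage change = ((1 + 0.18)^3 − 1) × 100% ≈ 64.3%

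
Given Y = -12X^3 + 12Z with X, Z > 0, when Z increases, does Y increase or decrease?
Y increases

Taking the partial derivative:
∂Y/∂Z = 12

∂Y/∂Z = 12 > 0 (assuming positive values)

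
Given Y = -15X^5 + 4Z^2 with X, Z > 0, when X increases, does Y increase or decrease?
Y decreases

Taking the partial derivative:
∂Y/∂X = -75X^4

∂Y/∂X = -75X^4 < 0 (assuming positive values)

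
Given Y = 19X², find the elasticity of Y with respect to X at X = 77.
Elasticity = 2

Elasticity = (dY/dX) · (X/Y)

dY/dX = 38·X
At X = 77: dY/dX = 2926, Y = 112651

Elasticity = 2926 · (77 / 112651) = 2

Interpretation: for a small percentage change in X, the percentage change in Y is approximately 2.00 times as large.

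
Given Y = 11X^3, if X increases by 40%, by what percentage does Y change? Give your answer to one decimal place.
174.4%

For Y = 11X^3:
If X → X(1 + 0.4)
Then Y → Y · (1 + 0.4)^3
     = Y · 2.7440

Percentage change = ((1 + 0.4)^3 − 1) × 100% = 174.4%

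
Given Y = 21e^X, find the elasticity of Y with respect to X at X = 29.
Elasticity = 29

Elasticity = (dY/dX) · (X/Y)

dY/dX = 21·e^X
At X = 29: dY/dX = 21·e^29, Y = 21·e^29

Elasticity = (21·e^29) · (29 / (21·e^29)) = 29

Interpretation: for a small percentage change in X, the percentage change in Y is approximately 29.00 times as large.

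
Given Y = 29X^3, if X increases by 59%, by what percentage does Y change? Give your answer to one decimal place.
302.0%

For Y = 29X^3:
If X → X(1 + 0.59)
Then Y → Y · (1 + 0.59)^3
     ≈ Y · 4.0197

Percentage change = ((1 + 0.59)^3 − 1) × 100% ≈ 302.0%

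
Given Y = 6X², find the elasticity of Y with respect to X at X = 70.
Elasticity = 2

Elasticity = (dY/dX) · (X/Y)

dY/dX = 12·X
At X = 70: dY/dX = 840, Y = 29400

Elasticity = 840 · (70 / 29400) = 2

Interpretation: for a small percentage change in X, the percentage change in Y is approximately 2.00 times as large.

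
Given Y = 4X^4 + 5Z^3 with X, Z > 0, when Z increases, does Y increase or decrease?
Y increases

Taking the partial derivative:
∂Y/∂Z = 15Z^2

∂Y/∂Z = 15Z^2 > 0 (assuming positive values)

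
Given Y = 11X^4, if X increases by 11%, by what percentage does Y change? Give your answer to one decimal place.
51.8%

For Y = 11X^4:
If X → X(1 + 0.11)
Then Y → Y · (1 + 0.11)^4
     ≈ Y · 1.5181

Percentage change = ((1 + 0.11)^4 − 1) × 100% ≈ 51.8%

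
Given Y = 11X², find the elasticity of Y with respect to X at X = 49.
Elasticity = 2

Elasticity = (dY/dX) · (X/Y)

dY/dX = 22·X
At X = 49: dY/dX = 1078, Y = 26411

Elasticity = 1078 · (49 / 26411) = 2

Interpretation: for a small percentage change in X, the percentage change in Y is approximately 2.00 times as large.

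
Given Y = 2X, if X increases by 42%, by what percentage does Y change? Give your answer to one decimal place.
42.0%

For Y = 2X:
If X → X(1 + 0.42)
Then Y → Y · (1 + 0.42)^1
     = Y · 1.4200

Percentage change = ((1 + 0.42)^1 − 1) × 100% = 42.0%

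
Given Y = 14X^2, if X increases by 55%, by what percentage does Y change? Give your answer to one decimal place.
140.3%

For Y = 14X^2:
If X → X(1 + 0.55)
Then Y → Y · (1 + 0.55)^2
     = Y · 2.4025

Percentage change = ((1 + 0.55)^2 − 1) × 100% ≈ 140.3%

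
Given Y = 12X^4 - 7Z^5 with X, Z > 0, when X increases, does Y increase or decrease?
Y increases

Taking the partial derivative:
∂Y/∂X = 48X^3

∂Y/∂X = 48X^3 > 0 (assuming positive values)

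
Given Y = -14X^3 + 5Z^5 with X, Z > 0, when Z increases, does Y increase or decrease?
Y increases

Taking the partial derivative:
∂Y/∂Z = 25Z^4

∂Y/∂Z = 25Z^4 > 0 (assuming positive values)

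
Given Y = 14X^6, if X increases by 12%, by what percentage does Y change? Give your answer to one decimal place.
97.4%

For Y = 14X^6:
If X → X(1 + 0.12)
Then Y → Y · (1 + 0.12)^6
     ≈ Y · 1.9738

Percentage change = ((1 + 0.12)^6 − 1) × 100% ≈ 97.4%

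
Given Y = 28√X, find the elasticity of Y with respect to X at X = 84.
Elasticity = 1/2

Elasticity = (dY/dX) · (X/Y)

dY/dX = 14/√X
At X = 84: dY/dX = √21/3, Y = 56·√21

Elasticity = (√21/3) · (84 / (56·√21)) = 1/2

Interpretation: for a small percentage change in X, the percentage change in Y is approximately 0.50 times as large.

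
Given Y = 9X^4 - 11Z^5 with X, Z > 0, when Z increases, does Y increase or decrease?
Y decreases

Taking the partial derivative:
∂Y/∂Z = -55Z^4

∂Y/∂Z = -55Z^4 < 0 (assuming positive values)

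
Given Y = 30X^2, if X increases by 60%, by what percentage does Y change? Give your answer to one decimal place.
156.0%

For Y = 30X^2:
If X → X(1 + 0.6)
Then Y → Y · (1 + 0.6)^2
     = Y · 2.5600

Percentage change = ((1 + 0.6)^2 − 1) × 100% = 156.0%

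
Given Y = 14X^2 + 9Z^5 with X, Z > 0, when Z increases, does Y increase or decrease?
Y increases

Taking the partial derivative:
∂Y/∂Z = 45Z^4

∂Y/∂Z = 45Z^4 > 0 (assuming positive values)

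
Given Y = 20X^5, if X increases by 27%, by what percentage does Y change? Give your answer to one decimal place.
230.4%

For Y = 20X^5:
If X → X(1 + 0.27)
Then Y → Y · (1 + 0.27)^5
     ≈ Y · 3.3038

Percentage change = ((1 + 0.27)^5 − 1) × 100% ≈ 230.4%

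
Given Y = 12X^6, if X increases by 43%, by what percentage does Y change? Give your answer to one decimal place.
755.1%

For Y = 12X^6:
If X → X(1 + 0.43)
Then Y → Y · (1 + 0.43)^6
     ≈ Y · 8.5510

Percentage change = ((1 + 0.43)^6 − 1) × 100% ≈ 755.1%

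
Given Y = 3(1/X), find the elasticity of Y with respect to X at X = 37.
Elasticity = -1

Elasticity = (dY/dX) · (X/Y)

dY/dX = -3/X²
At X = 37: dY/dX = -3/1369, Y = 3/37

Elasticity = (-3/1369) · (37 / (3/37)) = -1

Interpretation: for a small percentage change in X, the percentage change in Y is approximately -1.00 times as large.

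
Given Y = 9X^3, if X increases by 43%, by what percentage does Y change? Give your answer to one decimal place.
192.4%

For Y = 9X^3:
If X → X(1 + 0.43)
Then Y → Y · (1 + 0.43)^3
     ≈ Y · 2.9242

Percentage change = ((1 + 0.43)^3 − 1) × 100% ≈ 192.4%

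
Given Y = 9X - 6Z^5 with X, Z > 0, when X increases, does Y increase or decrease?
Y increases

Taking the partial derivative:
∂Y/∂X = 9

∂Y/∂X = 9 > 0 (assuming positive values)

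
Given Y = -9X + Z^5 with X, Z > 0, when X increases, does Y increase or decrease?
Y decreases

Taking the partial derivative:
∂Y/∂X = -9

∂Y/∂X = -9 < 0 (assuming positive values)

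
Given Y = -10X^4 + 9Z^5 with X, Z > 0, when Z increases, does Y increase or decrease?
Y increases

Taking the partial derivative:
∂Y/∂Z = 45Z^4

∂Y/∂Z = 45Z^4 > 0 (assuming positive values)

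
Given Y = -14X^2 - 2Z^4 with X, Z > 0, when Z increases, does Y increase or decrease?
Y decreases

Taking the partial derivative:
∂Y/∂Z = -8Z^3

∂Y/∂Z = -8Z^3 < 0 (assuming positive values)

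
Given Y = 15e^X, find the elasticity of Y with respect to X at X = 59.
Elasticity = 59

Elasticity = (dY/dX) · (X/Y)

dY/dX = 15·e^X
At X = 59: dY/dX = 15·e^59, Y = 15·e^59

Elasticity = (15·e^59) · (59 / (15·e^59)) = 59

Interpretation: for a small percentage change in X, the percentage change in Y is approximately 59.00 times as large.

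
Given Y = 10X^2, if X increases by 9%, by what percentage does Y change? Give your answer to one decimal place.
18.8%

For Y = 10X^2:
If X → X(1 + 0.09)
Then Y → Y · (1 + 0.09)^2
     = Y · 1.1881

Percentage change = ((1 + 0.09)^2 − 1) × 100% ≈ 18.8%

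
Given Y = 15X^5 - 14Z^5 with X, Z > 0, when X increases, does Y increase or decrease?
Y increases

Taking the partial derivative:
∂Y/∂X = 75X^4

∂Y/∂X = 75X^4 > 0 (assuming positive values)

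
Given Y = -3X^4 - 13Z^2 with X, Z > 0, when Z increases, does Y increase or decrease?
Y decreases

Taking the partial derivative:
∂Y/∂Z = -26Z

∂Y/∂Z = -26Z < 0 (assuming positive values)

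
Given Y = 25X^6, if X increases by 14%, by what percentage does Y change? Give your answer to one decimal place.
119.5%

For Y = 25X^6:
If X → X(1 + 0.14)
Then Y → Y · (1 + 0.14)^6
     ≈ Y · 2.1950

Percentage change = ((1 + 0.14)^6 − 1) × 100% ≈ 119.5%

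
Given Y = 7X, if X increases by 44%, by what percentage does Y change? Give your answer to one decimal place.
44.0%

For Y = 7X:
If X → X(1 + 0.44)
Then Y → Y · (1 + 0.44)^1
     = Y · 1.4400

Percentage change = ((1 + 0.44)^1 − 1) × 100% = 44.0%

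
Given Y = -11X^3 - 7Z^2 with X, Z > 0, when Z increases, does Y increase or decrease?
Y decreases

Taking the partial derivative:
∂Y/∂Z = -14Z

∂Y/∂Z = -14Z < 0 (assuming positive values)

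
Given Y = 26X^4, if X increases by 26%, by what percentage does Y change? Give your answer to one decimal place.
152.0%

For Y = 26X^4:
If X → X(1 + 0.26)
Then Y → Y · (1 + 0.26)^4
     ≈ Y · 2.5205

Percentage change = ((1 + 0.26)^4 − 1) × 100% ≈ 152.0%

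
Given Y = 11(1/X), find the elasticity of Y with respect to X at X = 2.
Elasticity = -1

Elasticity = (dY/dX) · (X/Y)

dY/dX = -11/X²
At X = 2: dY/dX = -11/4, Y = 11/2

Elasticity = (-11/4) · (2 / (11/2)) = -1

Interpretation: for a small percentage change in X, the percentage change in Y is approximately -1.00 times as large.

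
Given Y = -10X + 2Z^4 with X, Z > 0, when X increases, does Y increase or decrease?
Y decreases

Taking the partial derivative:
∂Y/∂X = -10

∂Y/∂X = -10 < 0 (assuming positive values)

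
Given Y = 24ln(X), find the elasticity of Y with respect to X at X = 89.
Elasticity = 1/ln(89) ≈ 0.2228

Elasticity = (dY/dX) · (X/Y)

dY/dX = 24/X
At X = 89: dY/dX = 24/89, Y = 24·ln(89)

Elasticity = (24/89) · (89 / (24·ln(89))) = 1/ln(89) ≈ 0.2228

Interpretation: for a small percentage change in X, the percentage change in Y is approximately 0.22 times as large.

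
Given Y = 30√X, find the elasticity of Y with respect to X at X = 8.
Elasticity = 1/2

Elasticity = (dY/dX) · (X/Y)

dY/dX = 15/√X
At X = 8: dY/dX = 15·√2/4, Y = 60·√2

Elasticity = (15·√2/4) · (8 / (60·√2)) = 1/2

Interpretation: for a small percentage change in X, the percentage change in Y is approximately 0.50 times as large.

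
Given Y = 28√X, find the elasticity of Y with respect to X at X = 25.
Elasticity = 1/2

Elasticity = (dY/dX) · (X/Y)

dY/dX = 14/√X
At X = 25: dY/dX = 14/5, Y = 140

Elasticity = (14/5) · (25 / 140) = 1/2

Interpretation: for a small percentage change in X, the percentage change in Y is approximately 0.50 times as large.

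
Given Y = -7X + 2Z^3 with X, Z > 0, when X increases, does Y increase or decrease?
Y decreases

Taking the partial derivative:
∂Y/∂X = -7

∂Y/∂X = -7 < 0 (assuming positive values)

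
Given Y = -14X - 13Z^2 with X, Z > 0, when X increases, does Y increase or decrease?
Y decreases

Taking the partial derivative:
∂Y/∂X = -14

∂Y/∂X = -14 < 0 (assuming positive values)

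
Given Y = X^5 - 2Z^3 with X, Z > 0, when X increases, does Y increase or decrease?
Y increases

Taking the partial derivative:
∂Y/∂X = 5X^4

∂Y/∂X = 5X^4 > 0 (assuming positive values)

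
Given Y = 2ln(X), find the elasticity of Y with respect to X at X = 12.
Elasticity = 1/ln(12) ≈ 0.4024

Elasticity = (dY/dX) · (X/Y)

dY/dX = 2/X
At X = 12: dY/dX = 1/6, Y = 2·ln(12)

Elasticity = (1/6) · (12 / (2·ln(12))) = 1/ln(12) ≈ 0.4024

Interpretation: for a small percentage change in X, the percentage change in Y is approximately 0.40 times as large.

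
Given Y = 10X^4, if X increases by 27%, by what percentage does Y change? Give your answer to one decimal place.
160.1%

For Y = 10X^4:
If X → X(1 + 0.27)
Then Y → Y · (1 + 0.27)^4
     ≈ Y · 2.6014

Percentage change = ((1 + 0.27)^4 − 1) × 100% ≈ 160.1%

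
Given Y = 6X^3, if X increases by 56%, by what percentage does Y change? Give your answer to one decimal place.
279.6%

For Y = 6X^3:
If X → X(1 + 0.56)
Then Y → Y · (1 + 0.56)^3
     ≈ Y · 3.7964

Percentage change = ((1 + 0.56)^3 − 1) × 100% ≈ 279.6%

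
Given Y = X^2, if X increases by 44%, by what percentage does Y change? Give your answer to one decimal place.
107.4%

For Y = X^2:
If X → X(1 + 0.44)
Then Y → Y · (1 + 0.44)^2
     = Y · 2.0736

Percentage change = ((1 + 0.44)^2 − 1) × 100% ≈ 107.4%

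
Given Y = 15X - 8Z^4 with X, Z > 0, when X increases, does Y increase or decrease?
Y increases

Taking the partial derivative:
∂Y/∂X = 15

∂Y/∂X = 15 > 0 (assuming positive values)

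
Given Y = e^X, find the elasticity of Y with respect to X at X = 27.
Elasticity = 27

Elasticity = (dY/dX) · (X/Y)

dY/dX = e^X
At X = 27: dY/dX = e^27, Y = e^27

Elasticity = (e^27) · (27 / (e^27)) = 27

Interpretation: for a small percentage change in X, the percentage change in Y is approximately 27.00 times as large.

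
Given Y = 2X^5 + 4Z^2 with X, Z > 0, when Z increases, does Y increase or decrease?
Y increases

Taking the partial derivative:
∂Y/∂Z = 8Z

∂Y/∂Z = 8Z > 0 (assuming positive values)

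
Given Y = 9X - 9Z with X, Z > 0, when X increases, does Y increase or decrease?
Y increases

Taking the partial derivative:
∂Y/∂X = 9

∂Y/∂X = 9 > 0 (assuming positive values)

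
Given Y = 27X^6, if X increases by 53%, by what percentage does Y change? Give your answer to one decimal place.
1182.8%

For Y = 27X^6:
If X → X(1 + 0.53)
Then Y → Y · (1 + 0.53)^6
     ≈ Y · 12.8277

Percentage change = ((1 + 0.53)^6 − 1) × 100% ≈ 1182.8%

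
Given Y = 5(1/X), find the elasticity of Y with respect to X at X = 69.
Elasticity = -1

Elasticity = (dY/dX) · (X/Y)

dY/dX = -5/X²
At X = 69: dY/dX = -5/4761, Y = 5/69

Elasticity = (-5/4761) · (69 / (5/69)) = -1

Interpretation: for a small percentage change in X, the percentage change in Y is approximately -1.00 times as large.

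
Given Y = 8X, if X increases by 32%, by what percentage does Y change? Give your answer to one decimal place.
32.0%

For Y = 8X:
If X → X(1 + 0.32)
Then Y → Y · (1 + 0.32)^1
     = Y · 1.3200

Percentage change = ((1 + 0.32)^1 − 1) × 100% = 32.0%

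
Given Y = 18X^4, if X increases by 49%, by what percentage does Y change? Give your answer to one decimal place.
392.9%

For Y = 18X^4:
If X → X(1 + 0.49)
Then Y → Y · (1 + 0.49)^4
     ≈ Y · 4.9288

Percentage change = ((1 + 0.49)^4 − 1) × 100% ≈ 392.9%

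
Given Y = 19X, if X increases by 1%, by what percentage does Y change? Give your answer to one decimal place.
1.0%

For Y = 19X:
If X → X(1 + 0.01)
Then Y → Y · (1 + 0.01)^1
     = Y · 1.0100

Percentage change = ((1 + 0.01)^1 − 1) × 100% = 1.0%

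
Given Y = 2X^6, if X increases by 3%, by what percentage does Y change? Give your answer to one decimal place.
19.4%

For Y = 2X^6:
If X → X(1 + 0.03)
Then Y → Y · (1 + 0.03)^6
     ≈ Y · 1.1941

Percentage change = ((1 + 0.03)^6 − 1) × 100% ≈ 19.4%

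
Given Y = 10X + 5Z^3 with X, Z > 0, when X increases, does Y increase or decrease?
Y increases

Taking the partial derivative:
∂Y/∂X = 10

∂Y/∂X = 10 > 0 (assuming positive values)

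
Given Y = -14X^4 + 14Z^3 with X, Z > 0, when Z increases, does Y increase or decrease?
Y increases

Taking the partial derivative:
∂Y/∂Z = 42Z^2

∂Y/∂Z = 42Z^2 > 0 (assuming positive values)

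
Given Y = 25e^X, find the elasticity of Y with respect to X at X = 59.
Elasticity = 59

Elasticity = (dY/dX) · (X/Y)

dY/dX = 25·e^X
At X = 59: dY/dX = 25·e^59, Y = 25·e^59

Elasticity = (25·e^59) · (59 / (25·e^59)) = 59

Interpretation: for a small percentage change in X, the percentage change in Y is approximately 59.00 times as large.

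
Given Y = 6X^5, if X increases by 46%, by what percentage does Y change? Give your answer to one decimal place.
563.4%

For Y = 6X^5:
If X → X(1 + 0.46)
Then Y → Y · (1 + 0.46)^5
     ≈ Y · 6.6338

Percentage change = ((1 + 0.46)^5 − 1) × 100% ≈ 563.4%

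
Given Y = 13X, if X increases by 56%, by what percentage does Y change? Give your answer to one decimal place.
56.0%

For Y = 13X:
If X → X(1 + 0.56)
Then Y → Y · (1 + 0.56)^1
     = Y · 1.5600

Percentage change = ((1 + 0.56)^1 − 1) × 100% = 56.0%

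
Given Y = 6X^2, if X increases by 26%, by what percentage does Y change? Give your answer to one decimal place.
58.8%

For Y = 6X^2:
If X → X(1 + 0.26)
Then Y → Y · (1 + 0.26)^2
     = Y · 1.5876

Percentage change = ((1 + 0.26)^2 − 1) × 100% ≈ 58.8%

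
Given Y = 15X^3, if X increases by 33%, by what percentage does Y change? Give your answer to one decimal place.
135.3%

For Y = 15X^3:
If X → X(1 + 0.33)
Then Y → Y · (1 + 0.33)^3
     ≈ Y · 2.3526

Percentage change = ((1 + 0.33)^3 − 1) × 100% ≈ 135.3%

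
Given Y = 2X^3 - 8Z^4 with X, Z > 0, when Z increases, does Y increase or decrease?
Y decreases

Taking the partial derivative:
∂Y/∂Z = -32Z^3

∂Y/∂Z = -32Z^3 < 0 (assuming positive values)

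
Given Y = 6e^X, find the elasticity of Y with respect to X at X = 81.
Elasticity = 81

Elasticity = (dY/dX) · (X/Y)

dY/dX = 6·e^X
At X = 81: dY/dX = 6·e^81, Y = 6·e^81

Elasticity = (6·e^81) · (81 / (6·e^81)) = 81

Interpretation: for a small percentage change in X, the percentage change in Y is approximately 81.00 times as large.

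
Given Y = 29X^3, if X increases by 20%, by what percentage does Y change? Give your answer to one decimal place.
72.8%

For Y = 29X^3:
If X → X(1 + 0.2)
Then Y → Y · (1 + 0.2)^3
     = Y · 1.7280

Percentage change = ((1 + 0.2)^3 − 1) × 100% = 72.8%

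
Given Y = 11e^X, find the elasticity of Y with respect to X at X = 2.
Elasticity = 2

Elasticity = (dY/dX) · (X/Y)

dY/dX = 11·e^X
At X = 2: dY/dX = 11·e^2, Y = 11·e^2

Elasticity = (11·e^2) · (2 / (11·e^2)) = 2

Interpretation: for a small percentage change in X, the percentage change in Y is approximately 2.00 times as large.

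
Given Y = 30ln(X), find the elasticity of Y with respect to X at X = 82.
Elasticity = 1/ln(82) ≈ 0.2269

Elasticity = (dY/dX) · (X/Y)

dY/dX = 30/X
At X = 82: dY/dX = 15/41, Y = 30·ln(82)

Elasticity = (15/41) · (82 / (30·ln(82))) = 1/ln(82) ≈ 0.2269

Interpretation: for a small percentage change in X, the percentage change in Y is approximately 0.23 times as large.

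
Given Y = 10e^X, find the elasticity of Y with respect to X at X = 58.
Elasticity = 58

Elasticity = (dY/dX) · (X/Y)

dY/dX = 10·e^X
At X = 58: dY/dX = 10·e^58, Y = 10·e^58

Elasticity = (10·e^58) · (58 / (10·e^58)) = 58

Interpretation: for a small percentage change in X, the percentage change in Y is approximately 58.00 times as large.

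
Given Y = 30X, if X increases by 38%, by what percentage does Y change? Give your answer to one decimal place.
38.0%

For Y = 30X:
If X → X(1 + 0.38)
Then Y → Y · (1 + 0.38)^1
     = Y · 1.3800

Percentage change = ((1 + 0.38)^1 − 1) × 100% = 38.0%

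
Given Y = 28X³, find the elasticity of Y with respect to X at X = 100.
Elasticity = 3

Elasticity = (dY/dX) · (X/Y)

dY/dX = 84·X²
At X = 100: dY/dX = 840000, Y = 28000000

Elasticity = 840000 · (100 / 28000000) = 3

Interpretation: for a small percentage change in X, the percentage change in Y is approximately 3.00 times as large.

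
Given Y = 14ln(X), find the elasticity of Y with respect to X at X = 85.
Elasticity = 1/ln(85) ≈ 0.2251

Elasticity = (dY/dX) · (X/Y)

dY/dX = 14/X
At X = 85: dY/dX = 14/85, Y = 14·ln(85)

Elasticity = (14/85) · (85 / (14·ln(85))) = 1/ln(85) ≈ 0.2251

Interpretation: for a small percentage change in X, the percentage change in Y is approximately 0.23 times as large.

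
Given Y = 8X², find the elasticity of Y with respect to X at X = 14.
Elasticity = 2

Elasticity = (dY/dX) · (X/Y)

dY/dX = 16·X
At X = 14: dY/dX = 224, Y = 1568

Elasticity = 224 · (14 / 1568) = 2

Interpretation: for a small percentage change in X, the percentage change in Y is approximately 2.00 times as large.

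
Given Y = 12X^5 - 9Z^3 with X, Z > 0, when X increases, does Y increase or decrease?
Y increases

Taking the partial derivative:
∂Y/∂X = 60X^4

∂Y/∂X = 60X^4 > 0 (assuming positive values)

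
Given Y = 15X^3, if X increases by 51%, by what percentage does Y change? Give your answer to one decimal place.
244.3%

For Y = 15X^3:
If X → X(1 + 0.51)
Then Y → Y · (1 + 0.51)^3
     ≈ Y · 3.4430

Percentage change = ((1 + 0.51)^3 − 1) × 100% ≈ 244.3%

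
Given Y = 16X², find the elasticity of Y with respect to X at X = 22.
Elasticity = 2

Elasticity = (dY/dX) · (X/Y)

dY/dX = 32·X
At X = 22: dY/dX = 704, Y = 7744

Elasticity = 704 · (22 / 7744) = 2

Interpretation: for a small percentage change in X, the percentage change in Y is approximately 2.00 times as large.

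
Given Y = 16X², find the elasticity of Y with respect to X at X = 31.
Elasticity = 2

Elasticity = (dY/dX) · (X/Y)

dY/dX = 32·X
At X = 31: dY/dX = 992, Y = 15376

Elasticity = 992 · (31 / 15376) = 2

Interpretation: for a small percentage change in X, the percentage change in Y is approximately 2.00 times as large.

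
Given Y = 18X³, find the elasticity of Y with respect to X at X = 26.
Elasticity = 3

Elasticity = (dY/dX) · (X/Y)

dY/dX = 54·X²
At X = 26: dY/dX = 36504, Y = 316368

Elasticity = 36504 · (26 / 316368) = 3

Interpretation: for a small percentage change in X, the percentage change in Y is approximately 3.00 times as large.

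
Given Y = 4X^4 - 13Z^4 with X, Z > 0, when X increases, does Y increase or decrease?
Y increases

Taking the partial derivative:
∂Y/∂X = 16X^3

∂Y/∂X = 16X^3 > 0 (assuming positive values)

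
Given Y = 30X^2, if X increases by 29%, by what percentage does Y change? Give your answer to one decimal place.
66.4%

For Y = 30X^2:
If X → X(1 + 0.29)
Then Y → Y · (1 + 0.29)^2
     = Y · 1.6641

Percentage change = ((1 + 0.29)^2 − 1) × 100% ≈ 66.4%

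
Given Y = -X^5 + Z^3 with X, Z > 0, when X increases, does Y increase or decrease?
Y decreases

Taking the partial derivative:
∂Y/∂X = -5X^4

∂Y/∂X = -5X^4 < 0 (assuming positive values)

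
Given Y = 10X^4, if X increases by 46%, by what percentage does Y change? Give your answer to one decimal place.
354.4%

For Y = 10X^4:
If X → X(1 + 0.46)
Then Y → Y · (1 + 0.46)^4
     ≈ Y · 4.5437

Percentage change = ((1 + 0.46)^4 − 1) × 100% ≈ 354.4%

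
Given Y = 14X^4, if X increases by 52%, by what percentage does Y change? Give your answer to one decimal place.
433.8%

For Y = 14X^4:
If X → X(1 + 0.52)
Then Y → Y · (1 + 0.52)^4
     ≈ Y · 5.3379

Percentage change = ((1 + 0.52)^4 − 1) × 100% ≈ 433.8%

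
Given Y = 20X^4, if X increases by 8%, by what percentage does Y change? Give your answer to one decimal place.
36.0%

For Y = 20X^4:
If X → X(1 + 0.08)
Then Y → Y · (1 + 0.08)^4
     ≈ Y · 1.3605

Percentage change = ((1 + 0.08)^4 − 1) × 100% ≈ 36.0%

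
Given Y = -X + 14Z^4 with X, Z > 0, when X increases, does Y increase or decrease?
Y decreases

Taking the partial derivative:
∂Y/∂X = -1

∂Y/∂X = -1 < 0 (assuming positive values)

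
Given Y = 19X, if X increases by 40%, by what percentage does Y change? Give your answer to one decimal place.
40.0%

For Y = 19X:
If X → X(1 + 0.4)
Then Y → Y · (1 + 0.4)^1
     = Y · 1.4000

Percentage change = ((1 + 0.4)^1 − 1) × 100% = 40.0%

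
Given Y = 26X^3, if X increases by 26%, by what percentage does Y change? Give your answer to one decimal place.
100.0%

For Y = 26X^3:
If X → X(1 + 0.26)
Then Y → Y · (1 + 0.26)^3
     ≈ Y · 2.0004

Percentage change = ((1 + 0.26)^3 − 1) × 100% ≈ 100.0%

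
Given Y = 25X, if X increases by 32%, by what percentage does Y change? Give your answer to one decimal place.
32.0%

For Y = 25X:
If X → X(1 + 0.32)
Then Y → Y · (1 + 0.32)^1
     = Y · 1.3200

Percentage change = ((1 + 0.32)^1 − 1) × 100% = 32.0%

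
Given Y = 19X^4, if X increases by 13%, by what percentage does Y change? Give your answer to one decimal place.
63.0%

For Y = 19X^4:
If X → X(1 + 0.13)
Then Y → Y · (1 + 0.13)^4
     ≈ Y · 1.6305

Percentage change = ((1 + 0.13)^4 − 1) × 100% ≈ 63.0%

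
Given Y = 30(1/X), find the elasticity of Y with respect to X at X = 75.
Elasticity = -1

Elasticity = (dY/dX) · (X/Y)

dY/dX = -30/X²
At X = 75: dY/dX = -2/375, Y = 2/5

Elasticity = (-2/375) · (75 / (2/5)) = -1

Interpretation: for a small percentage change in X, the percentage change in Y is approximately -1.00 times as large.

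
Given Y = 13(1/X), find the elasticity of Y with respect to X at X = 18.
Elasticity = -1

Elasticity = (dY/dX) · (X/Y)

dY/dX = -13/X²
At X = 18: dY/dX = -13/324, Y = 13/18

Elasticity = (-13/324) · (18 / (13/18)) = -1

Interpretation: for a small percentage change in X, the percentage change in Y is approximately -1.00 times as large.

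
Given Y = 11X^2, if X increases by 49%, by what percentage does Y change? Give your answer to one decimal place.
122.0%

For Y = 11X^2:
If X → X(1 + 0.49)
Then Y → Y · (1 + 0.49)^2
     = Y · 2.2201

Percentage change = ((1 + 0.49)^2 − 1) × 100% ≈ 122.0%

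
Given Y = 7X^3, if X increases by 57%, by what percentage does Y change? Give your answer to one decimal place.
287.0%

For Y = 7X^3:
If X → X(1 + 0.57)
Then Y → Y · (1 + 0.57)^3
     ≈ Y · 3.8699

Percentage change = ((1 + 0.57)^3 − 1) × 100% ≈ 287.0%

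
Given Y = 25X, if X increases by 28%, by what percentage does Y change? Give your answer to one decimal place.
28.0%

For Y = 25X:
If X → X(1 + 0.28)
Then Y → Y · (1 + 0.28)^1
     = Y · 1.2800

Percentage change = ((1 + 0.28)^1 − 1) × 100% = 28.0%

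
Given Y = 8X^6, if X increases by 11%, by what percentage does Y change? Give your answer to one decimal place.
87.0%

For Y = 8X^6:
If X → X(1 + 0.11)
Then Y → Y · (1 + 0.11)^6
     ≈ Y · 1.8704

Percentage change = ((1 + 0.11)^6 − 1) × 100% ≈ 87.0%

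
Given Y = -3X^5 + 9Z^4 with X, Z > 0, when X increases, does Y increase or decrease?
Y decreases

Taking the partial derivative:
∂Y/∂X = -15X^4

∂Y/∂X = -15X^4 < 0 (assuming positive values)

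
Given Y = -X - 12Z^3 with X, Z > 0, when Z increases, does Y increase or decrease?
Y decreases

Taking the partial derivative:
∂Y/∂Z = -36Z^2

∂Y/∂Z = -36Z^2 < 0 (assuming positive values)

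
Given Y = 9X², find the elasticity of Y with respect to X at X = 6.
Elasticity = 2

Elasticity = (dY/dX) · (X/Y)

dY/dX = 18·X
At X = 6: dY/dX = 108, Y = 324

Elasticity = 108 · (6 / 324) = 2

Interpretation: for a small percentage change in X, the percentage change in Y is approximately 2.00 times as large.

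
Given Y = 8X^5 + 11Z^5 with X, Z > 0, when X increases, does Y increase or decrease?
Y increases

Taking the partial derivative:
∂Y/∂X = 40X^4

∂Y/∂X = 40X^4 > 0 (assuming positive values)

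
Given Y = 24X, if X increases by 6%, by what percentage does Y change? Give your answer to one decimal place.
6.0%

For Y = 24X:
If X → X(1 + 0.06)
Then Y → Y · (1 + 0.06)^1
     = Y · 1.0600

Percentage change = ((1 + 0.06)^1 − 1) × 100% = 6.0%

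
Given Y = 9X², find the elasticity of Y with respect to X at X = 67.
Elasticity = 2

Elasticity = (dY/dX) · (X/Y)

dY/dX = 18·X
At X = 67: dY/dX = 1206, Y = 40401

Elasticity = 1206 · (67 / 40401) = 2

Interpretation: for a small percentage change in X, the percentage change in Y is approximately 2.00 times as large.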